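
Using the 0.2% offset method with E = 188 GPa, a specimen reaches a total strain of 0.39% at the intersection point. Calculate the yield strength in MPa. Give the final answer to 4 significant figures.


Offset strain = 0.002
Elastic strain at yield = total_strain - offset = 3.9e-03 - 0.002 = 1.9e-03
sigma_y = E * elastic_strain = 188000 * 1.9e-03
sigma_y = 357.2 MPa


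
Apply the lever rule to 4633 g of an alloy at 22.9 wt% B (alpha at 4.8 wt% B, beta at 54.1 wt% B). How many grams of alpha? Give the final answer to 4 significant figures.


f_alpha = (C_beta - C0) / (C_beta - C_alpha)
f_alpha = (54.1 - 22.9) / (54.1 - 4.8) = 0.63286
m_alpha = f_alpha * m_total = 0.63286 * 4633 = 2932 g


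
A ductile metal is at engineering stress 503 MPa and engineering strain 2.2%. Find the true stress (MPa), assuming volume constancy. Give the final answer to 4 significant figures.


sigma_true = sigma_eng * (1 + epsilon_eng)
sigma_true = 503 * (1 + 0.022)
sigma_true = 514.1 MPa


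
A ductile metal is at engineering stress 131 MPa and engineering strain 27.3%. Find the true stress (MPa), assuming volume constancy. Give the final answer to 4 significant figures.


sigma_true = sigma_eng * (1 + epsilon_eng)
sigma_true = 131 * (1 + 0.273)
sigma_true = 166.8 MPa


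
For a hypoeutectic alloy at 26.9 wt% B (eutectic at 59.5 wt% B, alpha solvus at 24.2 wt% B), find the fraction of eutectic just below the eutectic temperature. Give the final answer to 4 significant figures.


f_primary = (C_e - C0) / (C_e - C_alpha_max)
f_primary = (59.5 - 26.9) / (59.5 - 24.2)
f_primary = 0.923513
f_eutectic = 1 - 0.923513 = 0.07649


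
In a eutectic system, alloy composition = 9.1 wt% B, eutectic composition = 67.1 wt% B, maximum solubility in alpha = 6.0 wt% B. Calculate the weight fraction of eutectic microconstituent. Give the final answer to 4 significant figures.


f_primary = (C_e - C0) / (C_e - C_alpha_max)
f_primary = (67.1 - 9.1) / (67.1 - 6.0)
f_primary = 0.949264
f_eutectic = 1 - 0.949264 = 0.05074


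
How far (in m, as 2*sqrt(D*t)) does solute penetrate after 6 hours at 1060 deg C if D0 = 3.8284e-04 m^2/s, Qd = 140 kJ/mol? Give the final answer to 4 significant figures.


Step 1: D = D0 * exp(-Qd/(R*T))
T = 1333.15 K
D = 3.8284e-04 * exp(-140e3 / (8.314 * 1333.15)) = 1.25149e-09 m^2/s
Step 2: L = 2*sqrt(D*t)
t = 6 h = 21600 s
L = 2*sqrt(1.25149e-09 * 21600) = 0.0104 m


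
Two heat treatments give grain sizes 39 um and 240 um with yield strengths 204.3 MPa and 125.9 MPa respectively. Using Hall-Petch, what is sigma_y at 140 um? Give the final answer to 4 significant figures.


sigma_y = sigma0 + k / sqrt(d)
1/sqrt(d1) = 1/sqrt(3.9e-05) = 160.128;  1/sqrt(d2) = 64.5497
k = (sigma1 - sigma2) / (1/sqrt(d1) - 1/sqrt(d2)) = (204.3 - 125.9) / (160.128 - 64.5497) = 0.820269 MPa*m^0.5
sigma0 = sigma1 - k/sqrt(d1) = 204.3 - 0.820269*160.128 = 72.9519 MPa
sigma_y(d3) = 72.9519 + 0.820269 / sqrt(1.4e-04) = 142.3 MPa


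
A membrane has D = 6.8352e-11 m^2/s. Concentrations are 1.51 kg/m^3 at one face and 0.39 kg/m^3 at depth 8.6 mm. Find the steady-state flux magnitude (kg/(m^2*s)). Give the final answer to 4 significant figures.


J = -D * (dC/dx) = D * (C1 - C2) / dx
J = 6.8352e-11 * (1.51 - 0.39) / 8.6e-03
J = 8.902e-09 kg/(m^2*s)


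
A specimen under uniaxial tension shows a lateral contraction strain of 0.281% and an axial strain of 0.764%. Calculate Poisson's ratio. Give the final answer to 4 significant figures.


nu = -epsilon_lat / epsilon_axial
Lateral strain is contraction (negative), so using magnitudes:
nu = 0.281 / 0.764
nu = 0.3678


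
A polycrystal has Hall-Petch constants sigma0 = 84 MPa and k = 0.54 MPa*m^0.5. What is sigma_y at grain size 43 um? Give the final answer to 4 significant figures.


sigma_y = sigma0 + k / sqrt(d)
d = 43 um = 4.3e-05 m
sigma_y = 84 + 0.54 / sqrt(4.3e-05)
sigma_y = 166.3 MPa


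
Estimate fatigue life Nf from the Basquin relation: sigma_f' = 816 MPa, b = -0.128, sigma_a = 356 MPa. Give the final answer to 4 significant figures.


sigma_a = sigma_f' * (2*Nf)^b
2*Nf = (sigma_a / sigma_f')^(1/b)
2*Nf = (356 / 816)^(1/-0.128)
2*Nf = 652.193
Nf = 326.1 cycles


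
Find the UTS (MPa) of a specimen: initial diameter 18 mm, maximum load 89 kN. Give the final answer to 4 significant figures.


A0 = pi*(d/2)^2 = pi*(18/2)^2 = 254.469 mm^2
UTS = F_max / A0 = 89*1000 / 254.469
UTS = 349.7 MPa


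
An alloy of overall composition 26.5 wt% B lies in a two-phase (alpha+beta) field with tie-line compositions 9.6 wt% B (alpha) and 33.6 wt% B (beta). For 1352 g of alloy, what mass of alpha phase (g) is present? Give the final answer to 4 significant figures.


f_alpha = (C_beta - C0) / (C_beta - C_alpha)
f_alpha = (33.6 - 26.5) / (33.6 - 9.6) = 0.295833
m_alpha = f_alpha * m_total = 0.295833 * 1352 = 400 g


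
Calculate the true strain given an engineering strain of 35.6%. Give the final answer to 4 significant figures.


epsilon_true = ln(1 + epsilon_eng)
epsilon_true = ln(1 + 0.356)
epsilon_true = 0.3045


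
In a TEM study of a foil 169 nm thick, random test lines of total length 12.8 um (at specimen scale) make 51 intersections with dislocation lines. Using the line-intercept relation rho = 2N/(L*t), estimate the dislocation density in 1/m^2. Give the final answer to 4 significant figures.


rho = 2N / (L * t)
L = 12.8 um = 1.28e-05 m, t = 169 nm = 1.69e-07 m
rho = 2 * 51 / (1.28e-05 * 1.69e-07)
rho = 4.715e+13 1/m^2


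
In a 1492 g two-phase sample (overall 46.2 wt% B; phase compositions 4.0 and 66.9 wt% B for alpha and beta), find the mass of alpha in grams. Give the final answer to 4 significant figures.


f_alpha = (C_beta - C0) / (C_beta - C_alpha)
f_alpha = (66.9 - 46.2) / (66.9 - 4.0) = 0.329094
m_alpha = f_alpha * m_total = 0.329094 * 1492 = 491 g


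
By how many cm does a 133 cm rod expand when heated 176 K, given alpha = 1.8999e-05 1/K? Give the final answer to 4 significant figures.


dL = L0 * alpha * dT
dL = 133 * 1.8999e-05 * 176
dL = 0.4447 cm


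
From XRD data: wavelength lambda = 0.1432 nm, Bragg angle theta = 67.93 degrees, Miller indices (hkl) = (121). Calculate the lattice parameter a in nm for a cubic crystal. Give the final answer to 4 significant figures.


d = lambda / (2*sin(theta))
d = 0.1432 / (2*sin(67.93 deg))
d = 0.0772613 nm
a = d * sqrt(h^2+k^2+l^2) = 0.0772613 * sqrt(6)
a = 0.1893 nm


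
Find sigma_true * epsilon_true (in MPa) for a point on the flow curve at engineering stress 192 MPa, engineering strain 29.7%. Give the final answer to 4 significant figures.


sigma_true = sigma_eng * (1 + epsilon_eng)
sigma_true = 192 * (1 + 0.297) = 249.024 MPa
epsilon_true = ln(1 + epsilon_eng)
epsilon_true = ln(1 + 0.297) = 0.260054
sigma_true * epsilon_true = 249.024 * 0.260054 = 64.76 MPa


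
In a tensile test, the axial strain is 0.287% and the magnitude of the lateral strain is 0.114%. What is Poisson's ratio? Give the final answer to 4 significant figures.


nu = -epsilon_lat / epsilon_axial
Lateral strain is contraction (negative), so using magnitudes:
nu = 0.114 / 0.287
nu = 0.3972


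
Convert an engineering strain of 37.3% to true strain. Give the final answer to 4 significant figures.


epsilon_true = ln(1 + epsilon_eng)
epsilon_true = ln(1 + 0.373)
epsilon_true = 0.317


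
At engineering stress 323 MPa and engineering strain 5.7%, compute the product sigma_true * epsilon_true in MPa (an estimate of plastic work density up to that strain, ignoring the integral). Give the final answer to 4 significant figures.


sigma_true = sigma_eng * (1 + epsilon_eng)
sigma_true = 323 * (1 + 0.057) = 341.411 MPa
epsilon_true = ln(1 + epsilon_eng)
epsilon_true = ln(1 + 0.057) = 0.0554347
sigma_true * epsilon_true = 341.411 * 0.0554347 = 18.93 MPa


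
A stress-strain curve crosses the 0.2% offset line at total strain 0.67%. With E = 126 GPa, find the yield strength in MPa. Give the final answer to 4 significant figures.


Offset strain = 0.002
Elastic strain at yield = total_strain - offset = 6.7e-03 - 0.002 = 4.7e-03
sigma_y = E * elastic_strain = 126000 * 4.7e-03
sigma_y = 592.2 MPa


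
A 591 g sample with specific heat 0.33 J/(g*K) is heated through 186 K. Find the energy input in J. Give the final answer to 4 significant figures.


Q = m * cp * dT
Q = 591 * 0.33 * 186
Q = 36280 J


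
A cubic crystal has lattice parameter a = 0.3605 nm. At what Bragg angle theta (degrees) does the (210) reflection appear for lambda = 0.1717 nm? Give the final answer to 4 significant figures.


d = a / sqrt(h^2+k^2+l^2)
d = 0.3605 / sqrt(5) = 0.161221 nm
lambda = 2*d*sin(theta)  =>  sin(theta) = lambda / (2*d)
sin(theta) = 0.1717 / (2 * 0.161221) = 0.532501
theta = 32.17 deg


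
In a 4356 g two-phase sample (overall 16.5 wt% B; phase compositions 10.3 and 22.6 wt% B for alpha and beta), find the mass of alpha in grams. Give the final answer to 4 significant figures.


f_alpha = (C_beta - C0) / (C_beta - C_alpha)
f_alpha = (22.6 - 16.5) / (22.6 - 10.3) = 0.495935
m_alpha = f_alpha * m_total = 0.495935 * 4356 = 2160 g


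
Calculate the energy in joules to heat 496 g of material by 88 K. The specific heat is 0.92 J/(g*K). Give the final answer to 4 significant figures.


Q = m * cp * dT
Q = 496 * 0.92 * 88
Q = 40160 J


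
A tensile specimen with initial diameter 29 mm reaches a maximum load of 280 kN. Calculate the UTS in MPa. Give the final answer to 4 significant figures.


A0 = pi*(d/2)^2 = pi*(29/2)^2 = 660.52 mm^2
UTS = F_max / A0 = 280*1000 / 660.52
UTS = 423.9 MPa


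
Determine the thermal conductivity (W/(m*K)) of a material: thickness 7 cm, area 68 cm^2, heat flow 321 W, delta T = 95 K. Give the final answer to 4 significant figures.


k = Q*L / (A*dT)
L = 0.07 m, A = 6.8e-03 m^2
k = 321 * 0.07 / (6.8e-03 * 95)
k = 34.78 W/(m*K)


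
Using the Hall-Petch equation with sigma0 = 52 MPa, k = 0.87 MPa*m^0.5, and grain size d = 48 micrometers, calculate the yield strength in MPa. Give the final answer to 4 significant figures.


sigma_y = sigma0 + k / sqrt(d)
d = 48 um = 4.8e-05 m
sigma_y = 52 + 0.87 / sqrt(4.8e-05)
sigma_y = 177.6 MPa


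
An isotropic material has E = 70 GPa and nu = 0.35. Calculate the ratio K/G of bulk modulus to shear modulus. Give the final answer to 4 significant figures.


G = E / (2*(1+nu))
G = 70 / (2*(1+0.35)) = 25.9259 GPa
K = E / (3*(1-2*nu))
K = 70 / (3*(1-2*0.35)) = 77.7778 GPa
K/G = 77.7778 / 25.9259 = 3


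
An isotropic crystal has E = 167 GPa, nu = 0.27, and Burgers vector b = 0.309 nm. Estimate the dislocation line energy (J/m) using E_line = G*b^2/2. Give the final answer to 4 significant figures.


Step 1: G = E / (2*(1+nu))
G = 167 / (2*(1+0.27)) = 65.748 GPa = 6.5748e+10 Pa
Step 2: E_line = G*b^2/2
b = 0.309 nm = 3.09e-10 m
E_line = 0.5 * 6.5748e+10 * (3.09e-10)^2 = 3.139e-09 J/m


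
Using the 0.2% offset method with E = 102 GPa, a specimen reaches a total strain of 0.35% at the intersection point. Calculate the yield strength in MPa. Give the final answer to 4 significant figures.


Offset strain = 0.002
Elastic strain at yield = total_strain - offset = 3.5e-03 - 0.002 = 1.5e-03
sigma_y = E * elastic_strain = 102000 * 1.5e-03
sigma_y = 153 MPa


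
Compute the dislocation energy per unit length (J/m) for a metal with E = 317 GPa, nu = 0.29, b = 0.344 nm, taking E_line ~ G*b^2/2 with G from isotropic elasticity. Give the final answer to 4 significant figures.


Step 1: G = E / (2*(1+nu))
G = 317 / (2*(1+0.29)) = 122.868 GPa = 1.22868e+11 Pa
Step 2: E_line = G*b^2/2
b = 0.344 nm = 3.44e-10 m
E_line = 0.5 * 1.22868e+11 * (3.44e-10)^2 = 7.27e-09 J/m


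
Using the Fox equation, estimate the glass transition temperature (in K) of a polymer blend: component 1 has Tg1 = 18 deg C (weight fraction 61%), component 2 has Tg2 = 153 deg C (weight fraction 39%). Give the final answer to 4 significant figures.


1/Tg = w1/Tg1 + w2/Tg2 (in Kelvin)
Tg1 = 291.15 K, Tg2 = 426.15 K
1/Tg = 0.61/291.15 + 0.39/426.15
Tg = 332.2 K


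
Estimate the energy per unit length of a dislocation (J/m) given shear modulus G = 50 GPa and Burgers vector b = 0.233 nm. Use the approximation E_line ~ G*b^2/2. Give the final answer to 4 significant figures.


E = G*b^2/2
b = 0.233 nm = 2.33e-10 m
G = 50 GPa = 5e+10 Pa
E = 0.5 * 5e+10 * (2.33e-10)^2
E = 1.357e-09 J/m


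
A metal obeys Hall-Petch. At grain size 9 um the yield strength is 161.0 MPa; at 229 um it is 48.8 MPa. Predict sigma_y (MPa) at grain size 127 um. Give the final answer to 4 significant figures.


sigma_y = sigma0 + k / sqrt(d)
1/sqrt(d1) = 1/sqrt(9e-06) = 333.333;  1/sqrt(d2) = 66.0819
k = (sigma1 - sigma2) / (1/sqrt(d1) - 1/sqrt(d2)) = (161.0 - 48.8) / (333.333 - 66.0819) = 0.419829 MPa*m^0.5
sigma0 = sigma1 - k/sqrt(d1) = 161.0 - 0.419829*333.333 = 21.0569 MPa
sigma_y(d3) = 21.0569 + 0.419829 / sqrt(1.27e-04) = 58.31 MPa


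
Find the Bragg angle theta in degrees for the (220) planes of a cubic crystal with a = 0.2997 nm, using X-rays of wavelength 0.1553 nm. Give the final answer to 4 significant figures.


d = a / sqrt(h^2+k^2+l^2)
d = 0.2997 / sqrt(8) = 0.10596 nm
lambda = 2*d*sin(theta)  =>  sin(theta) = lambda / (2*d)
sin(theta) = 0.1553 / (2 * 0.10596) = 0.732824
theta = 47.12 deg


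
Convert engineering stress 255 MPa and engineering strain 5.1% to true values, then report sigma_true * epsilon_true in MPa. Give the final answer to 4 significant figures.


sigma_true = sigma_eng * (1 + epsilon_eng)
sigma_true = 255 * (1 + 0.051) = 268.005 MPa
epsilon_true = ln(1 + epsilon_eng)
epsilon_true = ln(1 + 0.051) = 0.0497421
sigma_true * epsilon_true = 268.005 * 0.0497421 = 13.33 MPa


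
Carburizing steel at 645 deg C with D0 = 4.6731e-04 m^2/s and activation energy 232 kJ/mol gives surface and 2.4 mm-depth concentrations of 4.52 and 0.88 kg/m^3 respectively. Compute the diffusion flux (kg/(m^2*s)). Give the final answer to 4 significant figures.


Step 1: D = D0 * exp(-Qd/(R*T))
T = 645 + 273.15 = 918.15 K
D = 4.6731e-04 * exp(-232e3 / (8.314 * 918.15)) = 2.95375e-17 m^2/s
Step 2: J = D * (C1 - C2) / dx
J = 2.95375e-17 * (4.52 - 0.88) / 2.4e-03
J = 4.48e-14 kg/(m^2*s)


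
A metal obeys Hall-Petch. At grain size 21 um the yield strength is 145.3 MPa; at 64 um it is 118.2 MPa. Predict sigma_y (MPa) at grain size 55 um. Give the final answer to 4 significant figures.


sigma_y = sigma0 + k / sqrt(d)
1/sqrt(d1) = 1/sqrt(2.1e-05) = 218.218;  1/sqrt(d2) = 125
k = (sigma1 - sigma2) / (1/sqrt(d1) - 1/sqrt(d2)) = (145.3 - 118.2) / (218.218 - 125) = 0.290717 MPa*m^0.5
sigma0 = sigma1 - k/sqrt(d1) = 145.3 - 0.290717*218.218 = 81.8604 MPa
sigma_y(d3) = 81.8604 + 0.290717 / sqrt(5.5e-05) = 121.1 MPa


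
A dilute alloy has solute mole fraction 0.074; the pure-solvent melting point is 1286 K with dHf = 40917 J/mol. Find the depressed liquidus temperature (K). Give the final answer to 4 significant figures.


dT = R*Tm^2*x / dHf
dT = 8.314 * 1286^2 * 0.074 / 40917
dT = 24.8668 K
T_new = 1286 - 24.8668 = 1261 K


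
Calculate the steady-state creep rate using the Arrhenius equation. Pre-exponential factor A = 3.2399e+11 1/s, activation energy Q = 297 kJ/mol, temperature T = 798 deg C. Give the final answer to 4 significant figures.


rate = A * exp(-Q / (R*T))
T = 798 + 273.15 = 1071.15 K
rate = 3.2399e+11 * exp(-297e3 / (8.314 * 1071.15))
rate = 1.064e-03 1/s


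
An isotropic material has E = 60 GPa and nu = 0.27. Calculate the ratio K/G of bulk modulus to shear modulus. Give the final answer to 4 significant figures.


G = E / (2*(1+nu))
G = 60 / (2*(1+0.27)) = 23.622 GPa
K = E / (3*(1-2*nu))
K = 60 / (3*(1-2*0.27)) = 43.4783 GPa
K/G = 43.4783 / 23.622 = 1.841


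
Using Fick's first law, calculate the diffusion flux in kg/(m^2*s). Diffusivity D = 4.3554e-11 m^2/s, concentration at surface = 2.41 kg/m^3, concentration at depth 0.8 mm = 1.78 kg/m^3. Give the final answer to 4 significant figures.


J = -D * (dC/dx) = D * (C1 - C2) / dx
J = 4.3554e-11 * (2.41 - 1.78) / 8e-04
J = 3.43e-08 kg/(m^2*s)


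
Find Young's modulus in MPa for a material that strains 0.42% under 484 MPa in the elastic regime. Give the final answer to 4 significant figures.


E = sigma / epsilon
epsilon = 0.42% = 4.2e-03
E = 484 / 4.2e-03
E = 115200 MPa


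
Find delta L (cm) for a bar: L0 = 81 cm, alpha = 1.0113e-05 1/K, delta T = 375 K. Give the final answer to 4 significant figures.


dL = L0 * alpha * dT
dL = 81 * 1.0113e-05 * 375
dL = 0.3072 cm


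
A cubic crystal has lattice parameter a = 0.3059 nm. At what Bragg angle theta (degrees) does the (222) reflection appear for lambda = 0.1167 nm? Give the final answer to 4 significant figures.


d = a / sqrt(h^2+k^2+l^2)
d = 0.3059 / sqrt(12) = 0.0883057 nm
lambda = 2*d*sin(theta)  =>  sin(theta) = lambda / (2*d)
sin(theta) = 0.1167 / (2 * 0.0883057) = 0.660773
theta = 41.36 deg


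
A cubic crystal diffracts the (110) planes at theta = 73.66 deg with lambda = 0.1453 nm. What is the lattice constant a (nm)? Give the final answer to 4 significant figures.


d = lambda / (2*sin(theta))
d = 0.1453 / (2*sin(73.66 deg))
d = 0.0757079 nm
a = d * sqrt(h^2+k^2+l^2) = 0.0757079 * sqrt(2)
a = 0.1071 nm


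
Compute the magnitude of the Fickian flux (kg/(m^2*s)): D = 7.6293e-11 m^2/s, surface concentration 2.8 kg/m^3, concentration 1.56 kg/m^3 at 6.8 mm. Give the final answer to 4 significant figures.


J = -D * (dC/dx) = D * (C1 - C2) / dx
J = 7.6293e-11 * (2.8 - 1.56) / 6.8e-03
J = 1.391e-08 kg/(m^2*s)


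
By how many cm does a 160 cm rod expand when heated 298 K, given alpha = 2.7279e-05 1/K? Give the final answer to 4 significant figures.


dL = L0 * alpha * dT
dL = 160 * 2.7279e-05 * 298
dL = 1.301 cm


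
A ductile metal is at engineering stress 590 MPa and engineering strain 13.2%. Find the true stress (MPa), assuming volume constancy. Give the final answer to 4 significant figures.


sigma_true = sigma_eng * (1 + epsilon_eng)
sigma_true = 590 * (1 + 0.132)
sigma_true = 667.9 MPa


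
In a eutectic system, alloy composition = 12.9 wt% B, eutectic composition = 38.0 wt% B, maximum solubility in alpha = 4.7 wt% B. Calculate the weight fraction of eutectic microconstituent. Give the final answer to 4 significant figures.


f_primary = (C_e - C0) / (C_e - C_alpha_max)
f_primary = (38.0 - 12.9) / (38.0 - 4.7)
f_primary = 0.753754
f_eutectic = 1 - 0.753754 = 0.2462


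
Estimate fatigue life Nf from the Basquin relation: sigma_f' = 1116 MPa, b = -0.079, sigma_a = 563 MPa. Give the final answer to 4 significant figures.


sigma_a = sigma_f' * (2*Nf)^b
2*Nf = (sigma_a / sigma_f')^(1/b)
2*Nf = (563 / 1116)^(1/-0.079)
2*Nf = 5773.85
Nf = 2887 cycles


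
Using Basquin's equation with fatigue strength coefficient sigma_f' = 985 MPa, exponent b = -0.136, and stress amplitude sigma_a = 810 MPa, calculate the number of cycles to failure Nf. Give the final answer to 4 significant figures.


sigma_a = sigma_f' * (2*Nf)^b
2*Nf = (sigma_a / sigma_f')^(1/b)
2*Nf = (810 / 985)^(1/-0.136)
2*Nf = 4.21348
Nf = 2.107 cycles


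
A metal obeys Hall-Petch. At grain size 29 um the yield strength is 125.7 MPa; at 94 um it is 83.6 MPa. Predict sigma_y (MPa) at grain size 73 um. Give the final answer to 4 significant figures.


sigma_y = sigma0 + k / sqrt(d)
1/sqrt(d1) = 1/sqrt(2.9e-05) = 185.695;  1/sqrt(d2) = 103.142
k = (sigma1 - sigma2) / (1/sqrt(d1) - 1/sqrt(d2)) = (125.7 - 83.6) / (185.695 - 103.142) = 0.509974 MPa*m^0.5
sigma0 = sigma1 - k/sqrt(d1) = 125.7 - 0.509974*185.695 = 31.0002 MPa
sigma_y(d3) = 31.0002 + 0.509974 / sqrt(7.3e-05) = 90.69 MPa


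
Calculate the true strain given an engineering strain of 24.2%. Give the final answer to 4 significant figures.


epsilon_true = ln(1 + epsilon_eng)
epsilon_true = ln(1 + 0.242)
epsilon_true = 0.2167


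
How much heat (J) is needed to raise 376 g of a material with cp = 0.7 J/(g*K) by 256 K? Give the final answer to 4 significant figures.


Q = m * cp * dT
Q = 376 * 0.7 * 256
Q = 67380 J


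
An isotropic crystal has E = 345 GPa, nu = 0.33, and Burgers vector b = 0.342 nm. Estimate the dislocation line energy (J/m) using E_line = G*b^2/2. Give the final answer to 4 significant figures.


Step 1: G = E / (2*(1+nu))
G = 345 / (2*(1+0.33)) = 129.699 GPa = 1.29699e+11 Pa
Step 2: E_line = G*b^2/2
b = 0.342 nm = 3.42e-10 m
E_line = 0.5 * 1.29699e+11 * (3.42e-10)^2 = 7.585e-09 J/m


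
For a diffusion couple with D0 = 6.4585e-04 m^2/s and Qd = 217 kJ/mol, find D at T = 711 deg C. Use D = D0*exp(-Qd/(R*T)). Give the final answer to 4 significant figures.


D = D0 * exp(-Qd / (R*T))
T = 984.15 K
D = 6.4585e-04 * exp(-217e3 / (8.314 * 984.15))
D = 1.96e-15 m^2/s


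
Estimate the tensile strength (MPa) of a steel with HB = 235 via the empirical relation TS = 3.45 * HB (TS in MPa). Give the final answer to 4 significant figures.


TS (MPa) = 3.45 * HB
TS = 3.45 * 235
TS = 810.8 MPa


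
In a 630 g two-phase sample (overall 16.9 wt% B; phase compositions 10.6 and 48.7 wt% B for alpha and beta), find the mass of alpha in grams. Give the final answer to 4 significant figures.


f_alpha = (C_beta - C0) / (C_beta - C_alpha)
f_alpha = (48.7 - 16.9) / (48.7 - 10.6) = 0.834646
m_alpha = f_alpha * m_total = 0.834646 * 630 = 525.8 g


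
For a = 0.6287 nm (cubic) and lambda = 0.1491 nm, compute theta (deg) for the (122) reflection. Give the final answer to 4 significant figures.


d = a / sqrt(h^2+k^2+l^2)
d = 0.6287 / sqrt(9) = 0.209567 nm
lambda = 2*d*sin(theta)  =>  sin(theta) = lambda / (2*d)
sin(theta) = 0.1491 / (2 * 0.209567) = 0.355734
theta = 20.84 deg


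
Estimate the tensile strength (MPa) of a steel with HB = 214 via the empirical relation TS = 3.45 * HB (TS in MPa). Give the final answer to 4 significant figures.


TS (MPa) = 3.45 * HB
TS = 3.45 * 214
TS = 738.3 MPa


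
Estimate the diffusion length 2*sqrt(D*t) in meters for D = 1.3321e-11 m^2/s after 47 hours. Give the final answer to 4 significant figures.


t = 47 hr = 169200 s
Diffusion length = 2*sqrt(D*t)
= 2*sqrt(1.3321e-11 * 169200)
= 3.003e-03 m


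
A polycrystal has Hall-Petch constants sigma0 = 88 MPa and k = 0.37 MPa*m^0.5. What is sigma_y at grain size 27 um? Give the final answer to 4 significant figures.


sigma_y = sigma0 + k / sqrt(d)
d = 27 um = 2.7e-05 m
sigma_y = 88 + 0.37 / sqrt(2.7e-05)
sigma_y = 159.2 MPa


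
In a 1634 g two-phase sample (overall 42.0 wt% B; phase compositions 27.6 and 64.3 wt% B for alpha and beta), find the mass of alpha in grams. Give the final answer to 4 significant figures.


f_alpha = (C_beta - C0) / (C_beta - C_alpha)
f_alpha = (64.3 - 42.0) / (64.3 - 27.6) = 0.607629
m_alpha = f_alpha * m_total = 0.607629 * 1634 = 992.9 g


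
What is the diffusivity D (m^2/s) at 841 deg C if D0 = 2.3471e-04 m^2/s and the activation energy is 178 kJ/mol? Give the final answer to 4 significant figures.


D = D0 * exp(-Qd / (R*T))
T = 1114.15 K
D = 2.3471e-04 * exp(-178e3 / (8.314 * 1114.15))
D = 1.059e-12 m^2/s


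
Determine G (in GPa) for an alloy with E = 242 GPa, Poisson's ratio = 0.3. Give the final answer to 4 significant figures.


G = E / (2*(1+nu))
G = 242 / (2*(1+0.3))
G = 93.08 GPa


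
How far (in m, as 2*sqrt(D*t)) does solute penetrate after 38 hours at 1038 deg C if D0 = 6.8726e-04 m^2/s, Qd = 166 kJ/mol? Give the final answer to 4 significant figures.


Step 1: D = D0 * exp(-Qd/(R*T))
T = 1311.15 K
D = 6.8726e-04 * exp(-166e3 / (8.314 * 1311.15)) = 1.67356e-10 m^2/s
Step 2: L = 2*sqrt(D*t)
t = 38 h = 136800 s
L = 2*sqrt(1.67356e-10 * 136800) = 9.57e-03 m


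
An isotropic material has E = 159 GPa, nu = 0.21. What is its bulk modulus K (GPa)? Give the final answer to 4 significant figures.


K = E / (3*(1-2*nu))
K = 159 / (3*(1-2*0.21))
K = 91.38 GPa


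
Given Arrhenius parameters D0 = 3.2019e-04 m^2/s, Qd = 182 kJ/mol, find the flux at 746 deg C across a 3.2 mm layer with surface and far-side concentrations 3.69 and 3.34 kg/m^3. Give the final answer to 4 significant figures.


Step 1: D = D0 * exp(-Qd/(R*T))
T = 746 + 273.15 = 1019.15 K
D = 3.2019e-04 * exp(-182e3 / (8.314 * 1019.15)) = 1.50314e-13 m^2/s
Step 2: J = D * (C1 - C2) / dx
J = 1.50314e-13 * (3.69 - 3.34) / 3.2e-03
J = 1.644e-11 kg/(m^2*s)


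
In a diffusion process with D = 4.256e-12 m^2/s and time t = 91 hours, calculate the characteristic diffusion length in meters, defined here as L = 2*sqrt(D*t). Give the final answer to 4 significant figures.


t = 91 hr = 327600 s
Diffusion length = 2*sqrt(D*t)
= 2*sqrt(4.256e-12 * 327600)
= 2.362e-03 m


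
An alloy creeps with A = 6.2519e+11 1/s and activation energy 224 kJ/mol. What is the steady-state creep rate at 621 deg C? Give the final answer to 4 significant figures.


rate = A * exp(-Q / (R*T))
T = 621 + 273.15 = 894.15 K
rate = 6.2519e+11 * exp(-224e3 / (8.314 * 894.15))
rate = 0.05127 1/s


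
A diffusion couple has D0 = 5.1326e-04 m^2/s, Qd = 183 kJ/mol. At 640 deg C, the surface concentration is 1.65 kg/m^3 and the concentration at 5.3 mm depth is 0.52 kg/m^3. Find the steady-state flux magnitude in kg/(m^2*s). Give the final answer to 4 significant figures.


Step 1: D = D0 * exp(-Qd/(R*T))
T = 640 + 273.15 = 913.15 K
D = 5.1326e-04 * exp(-183e3 / (8.314 * 913.15)) = 1.74528e-14 m^2/s
Step 2: J = D * (C1 - C2) / dx
J = 1.74528e-14 * (1.65 - 0.52) / 5.3e-03
J = 3.721e-12 kg/(m^2*s)


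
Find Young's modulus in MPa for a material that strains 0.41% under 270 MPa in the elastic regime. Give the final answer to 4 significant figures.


E = sigma / epsilon
epsilon = 0.41% = 4.1e-03
E = 270 / 4.1e-03
E = 65850 MPa


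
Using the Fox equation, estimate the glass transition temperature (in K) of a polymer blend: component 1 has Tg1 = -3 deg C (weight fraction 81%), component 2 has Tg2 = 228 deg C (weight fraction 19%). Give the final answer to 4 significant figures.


1/Tg = w1/Tg1 + w2/Tg2 (in Kelvin)
Tg1 = 270.15 K, Tg2 = 501.15 K
1/Tg = 0.81/270.15 + 0.19/501.15
Tg = 296.1 K


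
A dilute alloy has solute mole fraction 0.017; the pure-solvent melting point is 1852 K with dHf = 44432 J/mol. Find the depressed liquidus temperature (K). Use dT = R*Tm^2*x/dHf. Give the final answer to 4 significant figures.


dT = R*Tm^2*x / dHf
dT = 8.314 * 1852^2 * 0.017 / 44432
dT = 10.9105 K
T_new = 1852 - 10.9105 = 1841 K


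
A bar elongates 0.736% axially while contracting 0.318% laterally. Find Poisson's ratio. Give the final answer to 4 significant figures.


nu = -epsilon_lat / epsilon_axial
Lateral strain is contraction (negative), so using magnitudes:
nu = 0.318 / 0.736
nu = 0.4321


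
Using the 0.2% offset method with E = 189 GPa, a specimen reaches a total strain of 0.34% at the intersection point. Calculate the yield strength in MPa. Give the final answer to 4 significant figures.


Offset strain = 0.002
Elastic strain at yield = total_strain - offset = 3.4e-03 - 0.002 = 1.4e-03
sigma_y = E * elastic_strain = 189000 * 1.4e-03
sigma_y = 264.6 MPa


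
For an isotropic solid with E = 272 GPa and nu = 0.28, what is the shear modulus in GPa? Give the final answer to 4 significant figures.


G = E / (2*(1+nu))
G = 272 / (2*(1+0.28))
G = 106.3 GPa


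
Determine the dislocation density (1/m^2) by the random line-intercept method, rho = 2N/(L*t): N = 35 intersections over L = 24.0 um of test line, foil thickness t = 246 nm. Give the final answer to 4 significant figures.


rho = 2N / (L * t)
L = 24.0 um = 2.4e-05 m, t = 246 nm = 2.46e-07 m
rho = 2 * 35 / (2.4e-05 * 2.46e-07)
rho = 1.186e+13 1/m^2


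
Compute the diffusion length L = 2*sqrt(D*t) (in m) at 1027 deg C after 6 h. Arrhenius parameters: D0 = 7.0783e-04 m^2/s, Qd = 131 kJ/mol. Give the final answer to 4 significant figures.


Step 1: D = D0 * exp(-Qd/(R*T))
T = 1300.15 K
D = 7.0783e-04 * exp(-131e3 / (8.314 * 1300.15)) = 3.86102e-09 m^2/s
Step 2: L = 2*sqrt(D*t)
t = 6 h = 21600 s
L = 2*sqrt(3.86102e-09 * 21600) = 0.01826 m


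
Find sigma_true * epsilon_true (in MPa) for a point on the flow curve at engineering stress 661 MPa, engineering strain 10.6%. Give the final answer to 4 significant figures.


sigma_true = sigma_eng * (1 + epsilon_eng)
sigma_true = 661 * (1 + 0.106) = 731.066 MPa
epsilon_true = ln(1 + epsilon_eng)
epsilon_true = ln(1 + 0.106) = 0.10075
sigma_true * epsilon_true = 731.066 * 0.10075 = 73.65 MPa


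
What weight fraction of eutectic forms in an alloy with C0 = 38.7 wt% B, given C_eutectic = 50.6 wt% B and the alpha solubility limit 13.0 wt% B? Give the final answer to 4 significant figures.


f_primary = (C_e - C0) / (C_e - C_alpha_max)
f_primary = (50.6 - 38.7) / (50.6 - 13.0)
f_primary = 0.316489
f_eutectic = 1 - 0.316489 = 0.6835


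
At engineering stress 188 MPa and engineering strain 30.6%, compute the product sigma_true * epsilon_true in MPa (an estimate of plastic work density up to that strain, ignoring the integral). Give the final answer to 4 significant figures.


sigma_true = sigma_eng * (1 + epsilon_eng)
sigma_true = 188 * (1 + 0.306) = 245.528 MPa
epsilon_true = ln(1 + epsilon_eng)
epsilon_true = ln(1 + 0.306) = 0.266969
sigma_true * epsilon_true = 245.528 * 0.266969 = 65.55 MPa


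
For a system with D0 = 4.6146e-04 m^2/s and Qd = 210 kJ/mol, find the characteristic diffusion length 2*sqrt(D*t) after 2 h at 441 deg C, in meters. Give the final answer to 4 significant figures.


Step 1: D = D0 * exp(-Qd/(R*T))
T = 714.15 K
D = 4.6146e-04 * exp(-210e3 / (8.314 * 714.15)) = 2.01223e-19 m^2/s
Step 2: L = 2*sqrt(D*t)
t = 2 h = 7200 s
L = 2*sqrt(2.01223e-19 * 7200) = 7.613e-08 m


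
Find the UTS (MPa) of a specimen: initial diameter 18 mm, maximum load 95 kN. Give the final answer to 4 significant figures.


A0 = pi*(d/2)^2 = pi*(18/2)^2 = 254.469 mm^2
UTS = F_max / A0 = 95*1000 / 254.469
UTS = 373.3 MPa


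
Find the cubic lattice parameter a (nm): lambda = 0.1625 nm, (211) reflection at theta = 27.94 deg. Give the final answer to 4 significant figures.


d = lambda / (2*sin(theta))
d = 0.1625 / (2*sin(27.94 deg))
d = 0.173409 nm
a = d * sqrt(h^2+k^2+l^2) = 0.173409 * sqrt(6)
a = 0.4248 nm


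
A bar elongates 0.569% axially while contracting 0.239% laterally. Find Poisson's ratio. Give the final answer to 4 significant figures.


nu = -epsilon_lat / epsilon_axial
Lateral strain is contraction (negative), so using magnitudes:
nu = 0.239 / 0.569
nu = 0.42


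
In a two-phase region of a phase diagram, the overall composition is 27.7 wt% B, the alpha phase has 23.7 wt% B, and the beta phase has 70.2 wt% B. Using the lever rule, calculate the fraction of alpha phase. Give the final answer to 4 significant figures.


f_alpha = (C_beta - C0) / (C_beta - C_alpha)
f_alpha = (70.2 - 27.7) / (70.2 - 23.7)
f_alpha = 0.914


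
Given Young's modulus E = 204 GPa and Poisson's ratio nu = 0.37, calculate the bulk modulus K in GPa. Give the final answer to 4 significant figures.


K = E / (3*(1-2*nu))
K = 204 / (3*(1-2*0.37))
K = 261.5 GPa


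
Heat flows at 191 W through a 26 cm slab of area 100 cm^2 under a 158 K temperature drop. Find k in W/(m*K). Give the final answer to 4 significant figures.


k = Q*L / (A*dT)
L = 0.26 m, A = 0.01 m^2
k = 191 * 0.26 / (0.01 * 158)
k = 31.43 W/(m*K)


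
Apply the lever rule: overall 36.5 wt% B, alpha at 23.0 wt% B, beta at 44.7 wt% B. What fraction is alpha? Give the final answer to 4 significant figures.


f_alpha = (C_beta - C0) / (C_beta - C_alpha)
f_alpha = (44.7 - 36.5) / (44.7 - 23.0)
f_alpha = 0.3779


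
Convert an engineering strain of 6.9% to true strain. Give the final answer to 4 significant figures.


epsilon_true = ln(1 + epsilon_eng)
epsilon_true = ln(1 + 0.069)
epsilon_true = 0.06672


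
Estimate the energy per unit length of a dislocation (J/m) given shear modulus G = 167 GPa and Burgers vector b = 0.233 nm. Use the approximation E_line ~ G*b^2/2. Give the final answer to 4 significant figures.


E = G*b^2/2
b = 0.233 nm = 2.33e-10 m
G = 167 GPa = 1.67e+11 Pa
E = 0.5 * 1.67e+11 * (2.33e-10)^2
E = 4.533e-09 J/m


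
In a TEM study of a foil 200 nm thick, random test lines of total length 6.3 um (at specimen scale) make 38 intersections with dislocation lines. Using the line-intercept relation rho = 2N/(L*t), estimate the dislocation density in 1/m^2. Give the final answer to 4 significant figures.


rho = 2N / (L * t)
L = 6.3 um = 6.3e-06 m, t = 200 nm = 2e-07 m
rho = 2 * 38 / (6.3e-06 * 2e-07)
rho = 6.032e+13 1/m^2


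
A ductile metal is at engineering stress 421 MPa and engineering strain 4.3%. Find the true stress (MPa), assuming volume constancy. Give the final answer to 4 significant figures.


sigma_true = sigma_eng * (1 + epsilon_eng)
sigma_true = 421 * (1 + 0.043)
sigma_true = 439.1 MPa


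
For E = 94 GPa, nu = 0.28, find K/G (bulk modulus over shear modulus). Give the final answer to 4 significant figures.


G = E / (2*(1+nu))
G = 94 / (2*(1+0.28)) = 36.7188 GPa
K = E / (3*(1-2*nu))
K = 94 / (3*(1-2*0.28)) = 71.2121 GPa
K/G = 71.2121 / 36.7188 = 1.939


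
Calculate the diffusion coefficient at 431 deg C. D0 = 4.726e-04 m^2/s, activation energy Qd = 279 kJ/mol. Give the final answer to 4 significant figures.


D = D0 * exp(-Qd / (R*T))
T = 704.15 K
D = 4.726e-04 * exp(-279e3 / (8.314 * 704.15))
D = 9.489e-25 m^2/s


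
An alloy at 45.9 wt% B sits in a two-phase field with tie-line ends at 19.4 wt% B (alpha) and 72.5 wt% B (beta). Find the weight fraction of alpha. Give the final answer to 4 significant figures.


f_alpha = (C_beta - C0) / (C_beta - C_alpha)
f_alpha = (72.5 - 45.9) / (72.5 - 19.4)
f_alpha = 0.5009


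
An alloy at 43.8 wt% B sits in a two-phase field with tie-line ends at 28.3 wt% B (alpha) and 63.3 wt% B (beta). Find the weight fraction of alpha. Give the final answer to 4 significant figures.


f_alpha = (C_beta - C0) / (C_beta - C_alpha)
f_alpha = (63.3 - 43.8) / (63.3 - 28.3)
f_alpha = 0.5571


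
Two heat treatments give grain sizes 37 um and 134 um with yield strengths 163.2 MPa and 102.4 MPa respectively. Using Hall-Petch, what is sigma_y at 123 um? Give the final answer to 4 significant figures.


sigma_y = sigma0 + k / sqrt(d)
1/sqrt(d1) = 1/sqrt(3.7e-05) = 164.399;  1/sqrt(d2) = 86.3868
k = (sigma1 - sigma2) / (1/sqrt(d1) - 1/sqrt(d2)) = (163.2 - 102.4) / (164.399 - 86.3868) = 0.779366 MPa*m^0.5
sigma0 = sigma1 - k/sqrt(d1) = 163.2 - 0.779366*164.399 = 35.073 MPa
sigma_y(d3) = 35.073 + 0.779366 / sqrt(1.23e-04) = 105.3 MPa


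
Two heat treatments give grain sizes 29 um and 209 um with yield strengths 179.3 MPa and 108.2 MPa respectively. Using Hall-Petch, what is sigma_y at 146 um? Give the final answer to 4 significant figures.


sigma_y = sigma0 + k / sqrt(d)
1/sqrt(d1) = 1/sqrt(2.9e-05) = 185.695;  1/sqrt(d2) = 69.1714
k = (sigma1 - sigma2) / (1/sqrt(d1) - 1/sqrt(d2)) = (179.3 - 108.2) / (185.695 - 69.1714) = 0.610175 MPa*m^0.5
sigma0 = sigma1 - k/sqrt(d1) = 179.3 - 0.610175*185.695 = 65.9933 MPa
sigma_y(d3) = 65.9933 + 0.610175 / sqrt(1.46e-04) = 116.5 MPa


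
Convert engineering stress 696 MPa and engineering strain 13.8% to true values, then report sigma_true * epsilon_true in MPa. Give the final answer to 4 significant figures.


sigma_true = sigma_eng * (1 + epsilon_eng)
sigma_true = 696 * (1 + 0.138) = 792.048 MPa
epsilon_true = ln(1 + epsilon_eng)
epsilon_true = ln(1 + 0.138) = 0.129272
sigma_true * epsilon_true = 792.048 * 0.129272 = 102.4 MPa


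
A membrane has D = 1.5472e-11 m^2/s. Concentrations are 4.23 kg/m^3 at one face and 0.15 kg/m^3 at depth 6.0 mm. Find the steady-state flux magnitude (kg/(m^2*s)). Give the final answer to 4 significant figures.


J = -D * (dC/dx) = D * (C1 - C2) / dx
J = 1.5472e-11 * (4.23 - 0.15) / 6e-03
J = 1.052e-08 kg/(m^2*s)


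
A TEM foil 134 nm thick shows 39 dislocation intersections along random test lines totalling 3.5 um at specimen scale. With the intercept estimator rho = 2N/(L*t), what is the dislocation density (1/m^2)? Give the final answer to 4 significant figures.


rho = 2N / (L * t)
L = 3.5 um = 3.5e-06 m, t = 134 nm = 1.34e-07 m
rho = 2 * 39 / (3.5e-06 * 1.34e-07)
rho = 1.663e+14 1/m^2


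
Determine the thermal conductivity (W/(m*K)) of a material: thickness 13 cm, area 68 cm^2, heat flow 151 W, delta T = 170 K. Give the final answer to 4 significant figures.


k = Q*L / (A*dT)
L = 0.13 m, A = 6.8e-03 m^2
k = 151 * 0.13 / (6.8e-03 * 170)
k = 16.98 W/(m*K)


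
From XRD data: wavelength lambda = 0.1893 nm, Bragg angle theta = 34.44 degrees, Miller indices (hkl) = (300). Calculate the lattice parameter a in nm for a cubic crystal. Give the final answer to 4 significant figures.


d = lambda / (2*sin(theta))
d = 0.1893 / (2*sin(34.44 deg))
d = 0.167361 nm
a = d * sqrt(h^2+k^2+l^2) = 0.167361 * sqrt(9)
a = 0.5021 nm


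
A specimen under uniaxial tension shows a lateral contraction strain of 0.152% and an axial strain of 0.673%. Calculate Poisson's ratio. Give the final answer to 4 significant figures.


nu = -epsilon_lat / epsilon_axial
Lateral strain is contraction (negative), so using magnitudes:
nu = 0.152 / 0.673
nu = 0.2259


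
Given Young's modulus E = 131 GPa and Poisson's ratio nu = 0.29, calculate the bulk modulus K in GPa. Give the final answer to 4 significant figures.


K = E / (3*(1-2*nu))
K = 131 / (3*(1-2*0.29))
K = 104 GPa


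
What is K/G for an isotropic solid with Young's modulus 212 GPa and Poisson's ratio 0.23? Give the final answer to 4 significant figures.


G = E / (2*(1+nu))
G = 212 / (2*(1+0.23)) = 86.1789 GPa
K = E / (3*(1-2*nu))
K = 212 / (3*(1-2*0.23)) = 130.864 GPa
K/G = 130.864 / 86.1789 = 1.519


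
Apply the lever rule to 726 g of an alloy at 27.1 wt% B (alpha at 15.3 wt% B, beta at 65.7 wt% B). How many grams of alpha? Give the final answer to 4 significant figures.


f_alpha = (C_beta - C0) / (C_beta - C_alpha)
f_alpha = (65.7 - 27.1) / (65.7 - 15.3) = 0.765873
m_alpha = f_alpha * m_total = 0.765873 * 726 = 556 g


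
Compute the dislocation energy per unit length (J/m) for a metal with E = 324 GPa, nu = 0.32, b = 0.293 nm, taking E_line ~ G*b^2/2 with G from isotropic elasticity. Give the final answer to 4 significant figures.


Step 1: G = E / (2*(1+nu))
G = 324 / (2*(1+0.32)) = 122.727 GPa = 1.22727e+11 Pa
Step 2: E_line = G*b^2/2
b = 0.293 nm = 2.93e-10 m
E_line = 0.5 * 1.22727e+11 * (2.93e-10)^2 = 5.268e-09 J/m


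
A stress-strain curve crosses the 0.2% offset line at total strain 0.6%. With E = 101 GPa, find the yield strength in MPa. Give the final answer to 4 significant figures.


Offset strain = 0.002
Elastic strain at yield = total_strain - offset = 6e-03 - 0.002 = 4e-03
sigma_y = E * elastic_strain = 101000 * 4e-03
sigma_y = 404 MPa


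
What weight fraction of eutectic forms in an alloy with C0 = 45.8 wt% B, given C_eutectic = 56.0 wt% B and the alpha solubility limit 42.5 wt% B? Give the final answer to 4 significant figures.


f_primary = (C_e - C0) / (C_e - C_alpha_max)
f_primary = (56.0 - 45.8) / (56.0 - 42.5)
f_primary = 0.755556
f_eutectic = 1 - 0.755556 = 0.2444


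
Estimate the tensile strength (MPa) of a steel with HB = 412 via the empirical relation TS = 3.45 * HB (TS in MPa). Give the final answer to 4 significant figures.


TS (MPa) = 3.45 * HB
TS = 3.45 * 412
TS = 1421 MPa


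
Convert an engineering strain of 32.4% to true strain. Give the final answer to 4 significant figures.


epsilon_true = ln(1 + epsilon_eng)
epsilon_true = ln(1 + 0.324)
epsilon_true = 0.2807


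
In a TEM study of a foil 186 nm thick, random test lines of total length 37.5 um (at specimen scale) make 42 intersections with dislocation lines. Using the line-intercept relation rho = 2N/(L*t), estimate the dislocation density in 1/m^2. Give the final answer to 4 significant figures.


rho = 2N / (L * t)
L = 37.5 um = 3.75e-05 m, t = 186 nm = 1.86e-07 m
rho = 2 * 42 / (3.75e-05 * 1.86e-07)
rho = 1.204e+13 1/m^2
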